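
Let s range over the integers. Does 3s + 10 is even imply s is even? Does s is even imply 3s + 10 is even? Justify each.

Forward direction. Suppose 3s + 10 is even. Since 3 is odd, 3s and s have the same parity, so 3s + 10 ≡ s + 10 (mod 2). As 10 is even, 3s + 10 is even exactly when s is even. Thus s is even.

Converse. Suppose s is even; write s = 2j. Then 3s + 10 = 3·(2j) + 10 = 2·3j + 10, which is even.

Equivalent; both directions hold.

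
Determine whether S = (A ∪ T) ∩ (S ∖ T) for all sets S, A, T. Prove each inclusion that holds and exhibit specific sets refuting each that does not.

Forward inclusion. This inclusion fails. Take S = {1}, A = ∅, T = ∅; then 1 ∈ S but 1 ∉ (A ∪ T) ∩ (S ∖ T).

Reverse inclusion. Let x ∈ (A ∪ T) ∩ (S ∖ T). Then x ∈ S ∩ A and x ∉ T, from which x ∈ S.

Only the reverse inclusion holds.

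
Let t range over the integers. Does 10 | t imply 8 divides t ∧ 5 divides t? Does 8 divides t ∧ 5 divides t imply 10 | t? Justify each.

Only the converse holds.

(←) Suppose 8 ∣ t and 5 ∣ t. Any common multiple of 8 and 5 is a multiple of their lcm; here gcd(8, 5) = 1, so lcm(8, 5) = 8·5 = 40, so 40 ∣ t. Since 10 ∣ 40, it follows that 10 ∣ t.

(→) This fails: take t = 10. Certainly 10 ∣ 10, but 8 ∤ 10.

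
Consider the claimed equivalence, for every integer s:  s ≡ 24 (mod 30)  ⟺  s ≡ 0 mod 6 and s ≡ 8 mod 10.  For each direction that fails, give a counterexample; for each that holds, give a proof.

Neither direction holds.

[⇒] This fails: s = 24 gives 24 ≡ 24 (mod 30) but 24 ≡ 4 (mod 10), so the conjunction on the right does not hold.

[⇐] This fails: s = 18 satisfies both congruences on the right (18 ≡ 0 mod 6 and 18 ≡ 8 mod 10) yet 18 ≡ 18 (mod 30), not 24.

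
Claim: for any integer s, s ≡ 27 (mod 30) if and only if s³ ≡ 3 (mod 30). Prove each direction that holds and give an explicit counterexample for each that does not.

Equivalent; both directions hold.

Forward direction. Suppose s ≡ 27 (mod 30). Write s = 30j + 27. Then (30j + 27)³ = 27000j³ + 72900j² + 65610j + 19683 = 30(900j³ + 2430j² + 2187j + 656) + 3, so s³ ≡ 3 (mod 30).

Converse. Suppose s³ ≡ 3 (mod 30). The only residue r in {0, …, 29} with r³ ≡ 3 (mod 30) is r = 27, so s ≡ 27 (mod 30).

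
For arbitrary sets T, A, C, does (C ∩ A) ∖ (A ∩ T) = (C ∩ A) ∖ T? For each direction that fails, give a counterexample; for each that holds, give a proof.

Forward inclusion. Let x ∈ (C ∩ A) ∖ (A ∩ T). Then x ∈ A ∩ C and x ∉ T, from which x ∈ (C ∩ A) ∖ T.

Reverse inclusion. Let x ∈ (C ∩ A) ∖ T. Then x ∈ A ∩ C and x ∉ T, from which x ∈ (C ∩ A) ∖ (A ∩ T).

Both inclusions hold; the sets are equal.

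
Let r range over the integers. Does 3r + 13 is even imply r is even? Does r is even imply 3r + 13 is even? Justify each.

(⟹) This fails: r = 7 gives 3r + 13 = 34, which is even, but 7 is odd, not even.

(⟸) This also fails: r = 2 is even, but 3r + 13 = 19 is odd, not even.

Neither direction holds.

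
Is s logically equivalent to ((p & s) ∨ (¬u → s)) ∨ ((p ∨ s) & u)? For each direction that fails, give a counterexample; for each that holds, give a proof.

Converse. This fails. Under u = T, p = F, s = F, the left side is false but the right side is true.

Forward direction. Assume the antecedent. If u is true, the consequent reduces to true regardless of the other variables. If u is false, the antecedent forces (u = F, p = F, s = T) or (u = F, p = T, s = T), and the consequent holds there. Either way the consequent holds.

Only the forward direction holds.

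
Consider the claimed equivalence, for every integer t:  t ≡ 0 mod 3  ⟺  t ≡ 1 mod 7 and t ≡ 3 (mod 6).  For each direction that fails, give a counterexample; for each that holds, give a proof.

The forward direction fails; the converse holds.

[⇒] This fails: t = 0 gives 0 ≡ 0 (mod 3) but 0 ≡ 0 (mod 7), so the conjunction on the right does not hold.

[⇐] Conversely, if t ≡ 1 (mod 7) and t ≡ 3 (mod 6), then by the Chinese remainder theorem t ≡ 15 (mod 42). Since 15 ≡ 0 (mod 3) and 3 ∣ 42, we get t ≡ 0 (mod 3).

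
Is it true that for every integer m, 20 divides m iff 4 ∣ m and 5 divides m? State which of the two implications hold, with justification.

(⟹) If 20 ∣ m, write m = 20q. Since 20 = 5·4, m = 4·(5q), so 4 ∣ m; and since 20 = 4·5, m = 5·(4q), so 5 ∣ m.

(⟸) Suppose 4 ∣ m and 5 ∣ m. Any common multiple of 4 and 5 is a multiple of their lcm; here gcd(4, 5) = 1, so lcm(4, 5) = 4·5 = 20, so 20 ∣ m.

Both directions hold.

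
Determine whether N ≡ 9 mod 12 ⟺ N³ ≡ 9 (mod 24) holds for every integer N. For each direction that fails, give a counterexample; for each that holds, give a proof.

The forward direction fails; the converse holds.

(⟸) The residues r modulo 24 with r³ ≡ 9 (mod 24) are exactly {9}, and each is ≡ 9 (mod 12).

(⟹) This fails: take N = 21. Then 21 ≡ 9 (mod 12), but 21³ = 9261 ≡ 21 (mod 24), not 9.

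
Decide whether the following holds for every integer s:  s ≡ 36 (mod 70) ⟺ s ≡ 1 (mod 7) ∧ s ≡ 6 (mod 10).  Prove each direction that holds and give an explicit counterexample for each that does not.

(→) Suppose s ≡ 36 (mod 70); write s = 70j + 36. Since 7 ∣ 70, reducing mod 7 gives s ≡ 36 ≡ 1 (mod 7); since 10 ∣ 70, reducing mod 10 gives s ≡ 36 ≡ 6 (mod 10).

(←) Conversely, if s ≡ 1 (mod 7) and s ≡ 6 (mod 10), then by the Chinese remainder theorem s ≡ 36 (mod 70). This is exactly s ≡ 36 (mod 70).

Both implications hold.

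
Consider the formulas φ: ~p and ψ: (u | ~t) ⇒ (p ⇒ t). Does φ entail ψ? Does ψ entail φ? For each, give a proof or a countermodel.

(→) Assume the antecedent. If p is true, the antecedent cannot hold. If p is false, (u | ~t) ⇒ (p ⇒ t) reduces to true regardless of the other variables. Either way (u | ~t) ⇒ (p ⇒ t) holds.

(←) This fails. Under p = T, u = F, t = T, the left side is false but the right side is true.

Not equivalent: only (⇒) holds.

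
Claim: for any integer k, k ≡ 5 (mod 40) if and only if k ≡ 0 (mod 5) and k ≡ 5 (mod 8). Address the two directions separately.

Forward direction. Suppose k ≡ 5 (mod 40); write k = 40j + 5. Since 5 ∣ 40, reducing mod 5 gives k ≡ 5 ≡ 0 (mod 5); since 8 ∣ 40, reducing mod 8 gives k ≡ 5 (mod 8).

Converse. If k ≡ 0 (mod 5) and k ≡ 5 (mod 8), then by the Chinese remainder theorem k ≡ 5 (mod 40). This is exactly k ≡ 5 (mod 40).

Equivalent; both directions hold.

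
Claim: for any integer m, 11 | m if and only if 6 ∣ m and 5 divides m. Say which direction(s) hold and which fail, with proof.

(⇒) fails and (⇐) fails.

(→) This fails: take m = 11. Certainly 11 ∣ 11, but 6 ∤ 11.

(←) This fails: take m = 30. Both 6 ∣ 30 and 5 ∣ 30, yet 30 is not a multiple of 11 (since 30 = 2·11 + 8), so 11 ∤ 30.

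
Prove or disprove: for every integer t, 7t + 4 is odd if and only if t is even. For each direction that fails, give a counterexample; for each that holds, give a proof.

(→) This fails: t = 3 gives 7t + 4 = 25, which is odd, but 3 is odd, not even.

(←) This also fails: t = 4 is even, but 7t + 4 = 32 is even, not odd.

Neither direction holds.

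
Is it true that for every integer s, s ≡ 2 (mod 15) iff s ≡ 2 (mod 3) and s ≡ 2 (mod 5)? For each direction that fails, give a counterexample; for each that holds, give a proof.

Both directions hold; the statement is true.

(⇒) Suppose s ≡ 2 (mod 15); write s = 15j + 2. Since 3 ∣ 15, reducing mod 3 gives s ≡ 2 (mod 3); since 5 ∣ 15, reducing mod 5 gives s ≡ 2 (mod 5).

(⇐) Conversely, if s ≡ 2 (mod 3) and s ≡ 2 (mod 5), then by the Chinese remainder theorem s ≡ 2 (mod 15). This is exactly s ≡ 2 (mod 15).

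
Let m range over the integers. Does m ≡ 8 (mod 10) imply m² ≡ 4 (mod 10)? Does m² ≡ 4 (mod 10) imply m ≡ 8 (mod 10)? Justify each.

Not equivalent: only (⇒) holds.

[⇒] Suppose m ≡ 8 (mod 10). Write m = 10j + 8. Then (10j + 8)² = 100j² + 160j + 64 = 10(10j² + 16j + 6) + 4, so m² ≡ 4 (mod 10).

[⇐] This fails: take m = 2. Then 2² = 4 ≡ 4 (mod 10), yet 2 ≡ 2 (mod 10), not 8.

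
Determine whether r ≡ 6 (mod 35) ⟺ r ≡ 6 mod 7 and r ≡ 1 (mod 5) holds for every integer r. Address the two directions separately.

[⇐] If r ≡ 6 (mod 7) and r ≡ 1 (mod 5), then by the Chinese remainder theorem r ≡ 6 (mod 35). This is exactly r ≡ 6 (mod 35).

[⇒] Suppose r ≡ 6 (mod 35); write r = 35j + 6. Since 7 ∣ 35, reducing mod 7 gives r ≡ 6 (mod 7); since 5 ∣ 35, reducing mod 5 gives r ≡ 6 ≡ 1 (mod 5).

Both directions hold; the statement is true.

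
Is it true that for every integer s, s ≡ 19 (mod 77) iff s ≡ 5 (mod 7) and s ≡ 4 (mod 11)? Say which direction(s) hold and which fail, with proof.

[⇒] This fails: s = 19 gives 19 ≡ 19 (mod 77) but 19 ≡ 8 (mod 11), so the conjunction on the right does not hold.

[⇐] This fails: s = 26 satisfies both congruences on the right (26 ≡ 5 mod 7 and 26 ≡ 4 mod 11) yet 26 ≡ 26 (mod 77), not 19.

Both directions fail.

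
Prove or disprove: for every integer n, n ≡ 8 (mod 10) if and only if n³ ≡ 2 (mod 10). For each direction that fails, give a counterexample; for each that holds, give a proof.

Both directions hold.

Forward direction. Suppose n ≡ 8 (mod 10). Write n = 10j + 8. Then (10j + 8)³ = 1000j³ + 2400j² + 1920j + 512 = 10(100j³ + 240j² + 192j + 51) + 2, so n³ ≡ 2 (mod 10).

Converse. For the converse, argue contrapositively. If n ≢ 8 (mod 10), then n is congruent to one of 0, 1, 2, 3, 4, 5, 6, 7, 9 modulo 10, and these give n³ ≡ 0, 1, 8, 7, 4, 5, 6, 3, 9 respectively — never 2.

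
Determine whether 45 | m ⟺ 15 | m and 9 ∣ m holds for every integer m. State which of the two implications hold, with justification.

Both directions hold; the statement is true.

(⟹) If 45 ∣ m, write m = 45q. Since 45 = 3·15, m = 15·(3q), so 15 ∣ m; and since 45 = 5·9, m = 9·(5q), so 9 ∣ m.

(⟸) Suppose 15 ∣ m and 9 ∣ m. Any common multiple of 15 and 9 is a multiple of their lcm; here lcm(15, 9) = 15·9/gcd(15, 9) = 135/3 = 45, so 45 ∣ m.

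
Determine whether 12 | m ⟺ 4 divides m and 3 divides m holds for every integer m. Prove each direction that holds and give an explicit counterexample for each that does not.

Converse. Suppose 4 ∣ m and 3 ∣ m. Any common multiple of 4 and 3 is a multiple of their lcm; here gcd(4, 3) = 1, so lcm(4, 3) = 4·3 = 12, so 12 ∣ m.

Forward direction. If 12 ∣ m, write m = 12q. Since 12 = 3·4, m = 4·(3q), so 4 ∣ m; and since 12 = 4·3, m = 3·(4q), so 3 ∣ m.

Both directions hold; the statement is true.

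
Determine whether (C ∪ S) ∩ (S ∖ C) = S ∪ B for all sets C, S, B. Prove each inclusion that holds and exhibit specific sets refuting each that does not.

The sets are not equal: only the forward inclusion holds.

(⟹) Let x ∈ (C ∪ S) ∩ (S ∖ C). Then either x ∈ S and x ∉ C, B; or x ∈ S ∩ B and x ∉ C. In each case x ∈ S ∪ B, so (C ∪ S) ∩ (S ∖ C) ⊆ S ∪ B.

(⟸) This inclusion fails. Take C = {1}, S = {1}, B = ∅; then 1 ∈ S ∪ B but 1 ∉ (C ∪ S) ∩ (S ∖ C).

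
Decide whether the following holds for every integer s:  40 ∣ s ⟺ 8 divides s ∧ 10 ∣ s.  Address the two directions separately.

(⟹) If 40 ∣ s, write s = 40q. Since 40 = 5·8, s = 8·(5q), so 8 ∣ s; and since 40 = 4·10, s = 10·(4q), so 10 ∣ s.

(⟸) Suppose 8 ∣ s and 10 ∣ s. Any common multiple of 8 and 10 is a multiple of their lcm; here lcm(8, 10) = 8·10/gcd(8, 10) = 80/2 = 40, so 40 ∣ s.

The biconditional holds.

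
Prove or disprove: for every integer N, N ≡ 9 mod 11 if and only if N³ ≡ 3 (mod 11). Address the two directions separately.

Both directions hold.

(→) Suppose N ≡ 9 mod 11. Write N = 11j + 9. Then (11j + 9)³ = 1331j³ + 3267j² + 2673j + 729 = 11(121j³ + 297j² + 243j + 66) + 3, so N³ ≡ 3 (mod 11).

(←) Conversely, suppose N³ ≡ 3 (mod 11). The only residue r in {0, …, 10} with r³ ≡ 3 (mod 11) is r = 9, so N ≡ 9 (mod 11).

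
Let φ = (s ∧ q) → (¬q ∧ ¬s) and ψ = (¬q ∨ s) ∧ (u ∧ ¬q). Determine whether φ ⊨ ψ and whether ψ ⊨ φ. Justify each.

(←) Assume the antecedent. If s is true, the antecedent forces (s = T, u = T, q = F), and (s ∧ q) → (¬q ∧ ¬s) holds there. If s is false, (s ∧ q) → (¬q ∧ ¬s) reduces to true regardless of the other variables. Either way (s ∧ q) → (¬q ∧ ¬s) holds.

(→) This fails. Under s = F, u = F, q = F, the left side is true but the right side is false.

Only the reverse direction holds.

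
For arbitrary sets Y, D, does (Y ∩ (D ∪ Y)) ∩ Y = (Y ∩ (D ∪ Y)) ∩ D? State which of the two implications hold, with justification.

Only the reverse inclusion holds.

(⊆) This inclusion fails. Take Y = {1}, D = ∅; then 1 ∈ (Y ∩ (D ∪ Y)) ∩ Y but 1 ∉ (Y ∩ (D ∪ Y)) ∩ D.

(⊇) Let x ∈ (Y ∩ (D ∪ Y)) ∩ D. Then x ∈ Y ∩ D, from which x ∈ (Y ∩ (D ∪ Y)) ∩ Y.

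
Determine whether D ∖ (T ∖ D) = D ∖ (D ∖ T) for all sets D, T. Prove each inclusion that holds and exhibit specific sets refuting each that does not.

(⊆) fails; (⊇) holds.

(⟹) This inclusion fails. Take D = {1}, T = ∅; then 1 ∈ D ∖ (T ∖ D) but 1 ∉ D ∖ (D ∖ T).

(⟸) Let x ∈ D ∖ (D ∖ T). Then x ∈ D ∩ T, from which x ∈ D ∖ (T ∖ D).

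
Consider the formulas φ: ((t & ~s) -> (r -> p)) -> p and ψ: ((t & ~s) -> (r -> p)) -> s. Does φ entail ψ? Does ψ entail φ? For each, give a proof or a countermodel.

(→) This fails. Under p = T, r = F, s = F, t = F, the left side is true but the right side is false.

(←) This fails. Under p = F, r = F, s = T, t = F, the left side is false but the right side is true.

Both directions fail.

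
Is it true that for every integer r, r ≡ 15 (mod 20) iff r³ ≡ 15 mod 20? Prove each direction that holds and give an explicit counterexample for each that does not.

Equivalent; both directions hold.

(⇒) Suppose r ≡ 15 (mod 20). Write r = 20j + 15. Then (20j + 15)³ = 8000j³ + 18000j² + 13500j + 3375 = 20(400j³ + 900j² + 675j + 168) + 15, so r³ ≡ 15 (mod 20).

(⇐) Conversely, suppose r³ ≡ 15 (mod 20). The only residue r in {0, …, 19} with r³ ≡ 15 (mod 20) is r = 15, so r ≡ 15 (mod 20).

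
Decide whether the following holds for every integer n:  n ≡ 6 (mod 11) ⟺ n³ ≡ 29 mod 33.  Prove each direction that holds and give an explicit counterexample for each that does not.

Forward direction. This fails: take n = 6. Then 6 ≡ 6 (mod 11), but 6³ = 216 ≡ 18 (mod 33), not 29.

Converse. The residues r modulo 33 with r³ ≡ 29 (mod 33) are exactly {17}, and each is ≡ 6 (mod 11).

Only the reverse direction holds.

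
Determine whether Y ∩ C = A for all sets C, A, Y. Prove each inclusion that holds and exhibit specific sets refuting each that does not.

(⊆) fails and (⊇) fails.

(⟹) This inclusion fails. Take C = {1}, A = ∅, Y = {1}; then 1 ∈ Y ∩ C but 1 ∉ A.

(⟸) This inclusion fails. Take C = ∅, A = {1}, Y = ∅; then 1 ∈ A but 1 ∉ Y ∩ C.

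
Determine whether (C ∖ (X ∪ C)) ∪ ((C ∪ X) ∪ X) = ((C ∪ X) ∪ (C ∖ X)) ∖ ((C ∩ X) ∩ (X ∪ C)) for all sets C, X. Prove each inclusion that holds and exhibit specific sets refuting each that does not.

Forward inclusion. This inclusion fails. Take C = {1}, X = {1}; then 1 ∈ (C ∖ (X ∪ C)) ∪ ((C ∪ X) ∪ X) but 1 ∉ ((C ∪ X) ∪ (C ∖ X)) ∖ ((C ∩ X) ∩ (X ∪ C)).

Reverse inclusion. Let x ∈ ((C ∪ X) ∪ (C ∖ X)) ∖ ((C ∩ X) ∩ (X ∪ C)). Then either x ∈ C and x ∉ X; or x ∈ X and x ∉ C. In each case x ∈ (C ∖ (X ∪ C)) ∪ ((C ∪ X) ∪ X), so ((C ∪ X) ∪ (C ∖ X)) ∖ ((C ∩ X) ∩ (X ∪ C)) ⊆ (C ∖ (X ∪ C)) ∪ ((C ∪ X) ∪ X).

(⊆) fails; (⊇) holds.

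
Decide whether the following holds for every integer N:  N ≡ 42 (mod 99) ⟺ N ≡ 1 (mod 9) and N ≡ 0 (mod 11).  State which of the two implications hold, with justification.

Forward direction. This fails: N = 42 gives 42 ≡ 42 (mod 99) but 42 ≡ 6 (mod 9), so the conjunction on the right does not hold.

Converse. This fails: N = 55 satisfies both congruences on the right (55 ≡ 1 mod 9 and 55 ≡ 0 mod 11) yet 55 ≡ 55 (mod 99), not 42.

Neither implication holds.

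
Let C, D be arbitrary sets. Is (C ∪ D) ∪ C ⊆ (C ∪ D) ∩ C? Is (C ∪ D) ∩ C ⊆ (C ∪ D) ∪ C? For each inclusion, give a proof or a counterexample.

(⟸) Let x ∈ (C ∪ D) ∩ C. Then either x ∈ C and x ∉ D; or x ∈ C ∩ D. In each case x ∈ (C ∪ D) ∪ C, so (C ∪ D) ∩ C ⊆ (C ∪ D) ∪ C.

(⟹) This inclusion fails. Take C = ∅, D = {1}; then 1 ∈ (C ∪ D) ∪ C but 1 ∉ (C ∪ D) ∩ C.

(⊆) fails; (⊇) holds.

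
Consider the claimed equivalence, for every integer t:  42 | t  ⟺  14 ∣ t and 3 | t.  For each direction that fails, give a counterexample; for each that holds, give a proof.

Both implications hold.

[⇒] If 42 ∣ t, write t = 42q. Since 42 = 3·14, t = 14·(3q), so 14 ∣ t; and since 42 = 14·3, t = 3·(14q), so 3 ∣ t.

[⇐] Suppose 14 ∣ t and 3 ∣ t. Any common multiple of 14 and 3 is a multiple of their lcm; here gcd(14, 3) = 1, so lcm(14, 3) = 14·3 = 42, so 42 ∣ t.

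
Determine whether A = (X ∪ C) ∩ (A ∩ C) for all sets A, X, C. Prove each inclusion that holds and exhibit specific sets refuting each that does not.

(⊆) fails; (⊇) holds.

Reverse inclusion. Let x ∈ (X ∪ C) ∩ (A ∩ C). Then either x ∈ A ∩ C and x ∉ X; or x ∈ A ∩ X ∩ C. In each case x ∈ A, so (X ∪ C) ∩ (A ∩ C) ⊆ A.

Forward inclusion. This inclusion fails. Take A = {1}, X = ∅, C = ∅; then 1 ∈ A but 1 ∉ (X ∪ C) ∩ (A ∩ C).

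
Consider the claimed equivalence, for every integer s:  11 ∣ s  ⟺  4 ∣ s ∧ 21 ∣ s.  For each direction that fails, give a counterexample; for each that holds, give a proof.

Forward direction. This fails: take s = 11. Certainly 11 ∣ 11, but 4 ∤ 11.

Converse. This fails: take s = 84. Both 4 ∣ 84 and 21 ∣ 84, yet 84 is not a multiple of 11 (since 84 = 7·11 + 7), so 11 ∤ 84.

Neither implication holds.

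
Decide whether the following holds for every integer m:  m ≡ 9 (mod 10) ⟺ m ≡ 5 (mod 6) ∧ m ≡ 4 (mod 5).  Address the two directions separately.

Converse. If m ≡ 5 (mod 6) and m ≡ 4 (mod 5), then by the Chinese remainder theorem m ≡ 29 (mod 30). Since 29 ≡ 9 (mod 10) and 10 ∣ 30, we get m ≡ 9 (mod 10).

Forward direction. This fails: m = 9 gives 9 ≡ 9 (mod 10) but 9 ≡ 3 (mod 6), so the conjunction on the right does not hold.

(⇒) fails; (⇐) holds.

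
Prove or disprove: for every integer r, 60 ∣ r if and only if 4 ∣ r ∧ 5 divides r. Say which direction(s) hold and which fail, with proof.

(⇒) holds; (⇐) fails.

(⇒) If 60 ∣ r, write r = 60q. Since 60 = 15·4, r = 4·(15q), so 4 ∣ r; and since 60 = 12·5, r = 5·(12q), so 5 ∣ r.

(⇐) This fails: take r = 20. Both 4 ∣ 20 and 5 ∣ 20, yet 20 is not a multiple of 60 (since 20 = 0·60 + 20), so 60 ∤ 20.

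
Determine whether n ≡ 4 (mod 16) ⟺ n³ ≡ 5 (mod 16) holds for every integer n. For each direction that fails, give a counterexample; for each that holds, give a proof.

Neither implication holds.

Forward direction. This fails: take n = 4. Then 4 ≡ 4 (mod 16), but 4³ = 64 ≡ 0 (mod 16), not 5.

Converse. This fails: take n = 13. Then 13³ = 2197 ≡ 5 (mod 16), yet 13 ≡ 13 (mod 16), not 4.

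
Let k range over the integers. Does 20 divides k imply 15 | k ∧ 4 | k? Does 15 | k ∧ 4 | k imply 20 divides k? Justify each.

The forward direction fails; the converse holds.

(→) This fails: take k = 20. Certainly 20 ∣ 20, but 15 ∤ 20.

(←) Suppose 15 ∣ k and 4 ∣ k. Any common multiple of 15 and 4 is a multiple of their lcm; here gcd(15, 4) = 1, so lcm(15, 4) = 15·4 = 60, so 60 ∣ k. Since 20 ∣ 60, it follows that 20 ∣ k.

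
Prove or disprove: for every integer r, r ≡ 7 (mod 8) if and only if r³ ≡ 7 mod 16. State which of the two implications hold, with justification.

(⟸) The residues r modulo 16 with r³ ≡ 7 (mod 16) are exactly {7}, and each is ≡ 7 (mod 8).

(⟹) This fails: take r = 15. Then 15 ≡ 7 (mod 8), but 15³ = 3375 ≡ 15 (mod 16), not 7.

The forward direction fails; the converse holds.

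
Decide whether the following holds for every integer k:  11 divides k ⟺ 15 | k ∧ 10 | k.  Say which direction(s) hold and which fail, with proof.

Forward direction. This fails: take k = 11. Certainly 11 ∣ 11, but 15 ∤ 11.

Converse. This fails: take k = 30. Both 15 ∣ 30 and 10 ∣ 30, yet 30 is not a multiple of 11 (since 30 = 2·11 + 8), so 11 ∤ 30.

Both directions fail.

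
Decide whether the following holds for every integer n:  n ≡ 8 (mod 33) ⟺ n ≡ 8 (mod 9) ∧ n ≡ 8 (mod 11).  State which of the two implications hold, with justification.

[⇒] This fails: n = 41 gives 41 ≡ 8 (mod 33) but 41 ≡ 5 (mod 9), so the conjunction on the right does not hold.

[⇐] Conversely, if n ≡ 8 (mod 9) and n ≡ 8 (mod 11), then by the Chinese remainder theorem n ≡ 8 (mod 99). Since 8 ≡ 8 (mod 33) and 33 ∣ 99, we get n ≡ 8 (mod 33).

Not equivalent: only (⇐) holds.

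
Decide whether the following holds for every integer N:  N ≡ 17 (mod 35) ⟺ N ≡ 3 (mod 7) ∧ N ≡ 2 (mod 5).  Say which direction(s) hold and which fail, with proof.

Equivalent; both directions hold.

(←) If N ≡ 3 (mod 7) and N ≡ 2 (mod 5), then by the Chinese remainder theorem N ≡ 17 (mod 35). This is exactly N ≡ 17 (mod 35).

(→) Suppose N ≡ 17 (mod 35); write N = 35j + 17. Since 7 ∣ 35, reducing mod 7 gives N ≡ 17 ≡ 3 (mod 7); since 5 ∣ 35, reducing mod 5 gives N ≡ 17 ≡ 2 (mod 5).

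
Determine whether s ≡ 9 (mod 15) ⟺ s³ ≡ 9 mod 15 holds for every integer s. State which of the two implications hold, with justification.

(⇒) Suppose s ≡ 9 (mod 15). Write s = 15j + 9. Then (15j + 9)³ = 3375j³ + 6075j² + 3645j + 729 = 15(225j³ + 405j² + 243j + 48) + 9, so s³ ≡ 9 (mod 15).

(⇐) Conversely, suppose s³ ≡ 9 (mod 15). The only residue r in {0, …, 14} with r³ ≡ 9 (mod 15) is r = 9, so s ≡ 9 (mod 15).

Equivalent; both directions hold.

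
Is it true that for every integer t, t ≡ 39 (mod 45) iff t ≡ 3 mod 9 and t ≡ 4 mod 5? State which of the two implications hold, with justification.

Forward direction. Suppose t ≡ 39 (mod 45); write t = 45j + 39. Since 9 ∣ 45, reducing mod 9 gives t ≡ 39 ≡ 3 (mod 9); since 5 ∣ 45, reducing mod 5 gives t ≡ 39 ≡ 4 (mod 5).

Converse. If t ≡ 3 (mod 9) and t ≡ 4 (mod 5), then by the Chinese remainder theorem t ≡ 39 (mod 45). This is exactly t ≡ 39 (mod 45).

The biconditional holds.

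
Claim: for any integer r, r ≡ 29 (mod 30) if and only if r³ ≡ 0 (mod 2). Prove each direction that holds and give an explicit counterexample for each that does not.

(→) This fails: take r = 29. Then 29 ≡ 29 (mod 30), but 29³ = 24389 ≡ 1 (mod 2), not 0.

(←) This fails: take r = 0. Then 0³ = 0 ≡ 0 (mod 2), yet 0 ≡ 0 (mod 30), not 29.

Both directions fail.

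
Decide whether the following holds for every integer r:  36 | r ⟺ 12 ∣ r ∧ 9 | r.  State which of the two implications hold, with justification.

(⟹) If 36 ∣ r, write r = 36q. Since 36 = 3·12, r = 12·(3q), so 12 ∣ r; and since 36 = 4·9, r = 9·(4q), so 9 ∣ r.

(⟸) Suppose 12 ∣ r and 9 ∣ r. Any common multiple of 12 and 9 is a multiple of their lcm; here lcm(12, 9) = 12·9/gcd(12, 9) = 108/3 = 36, so 36 ∣ r.

Both implications hold.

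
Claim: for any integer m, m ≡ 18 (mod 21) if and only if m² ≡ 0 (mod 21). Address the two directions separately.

Neither implication holds.

(⟹) This fails: take m = 18. Then 18 ≡ 18 (mod 21), but 18² = 324 ≡ 9 (mod 21), not 0.

(⟸) This fails: take m = 0. Then 0² = 0 ≡ 0 (mod 21), yet 0 ≡ 0 (mod 21), not 18.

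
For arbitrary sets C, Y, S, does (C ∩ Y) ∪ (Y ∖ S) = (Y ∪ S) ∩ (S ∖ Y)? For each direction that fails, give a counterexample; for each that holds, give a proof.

(⊆) This inclusion fails. Take C = ∅, Y = {1}, S = ∅; then 1 ∈ (C ∩ Y) ∪ (Y ∖ S) but 1 ∉ (Y ∪ S) ∩ (S ∖ Y).

(⊇) This inclusion fails. Take C = ∅, Y = ∅, S = {1}; then 1 ∈ (Y ∪ S) ∩ (S ∖ Y) but 1 ∉ (C ∩ Y) ∪ (Y ∖ S).

Neither inclusion holds.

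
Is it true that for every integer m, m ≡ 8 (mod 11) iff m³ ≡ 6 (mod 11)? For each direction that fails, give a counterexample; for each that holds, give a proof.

Both directions hold; the statement is true.

(⟹) Suppose m ≡ 8 (mod 11). Write m = 11j + 8. Then (11j + 8)³ = 1331j³ + 2904j² + 2112j + 512 = 11(121j³ + 264j² + 192j + 46) + 6, so m³ ≡ 6 (mod 11).

(⟸) For the converse, argue contrapositively. If m ≢ 8 (mod 11), then m is congruent to one of 0, 1, 2, 3, 4, 5, 6, 7, 9, 10 modulo 11, and these give m³ ≡ 0, 1, 8, 5, 9, 4, 7, 2, 3, 10 respectively — never 6.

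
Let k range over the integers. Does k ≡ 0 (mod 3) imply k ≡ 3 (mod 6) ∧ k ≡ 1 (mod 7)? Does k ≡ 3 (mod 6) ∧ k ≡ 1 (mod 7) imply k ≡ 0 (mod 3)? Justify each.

(⇐) If k ≡ 3 (mod 6) and k ≡ 1 (mod 7), then by the Chinese remainder theorem k ≡ 15 (mod 42). Since 15 ≡ 0 (mod 3) and 3 ∣ 42, we get k ≡ 0 (mod 3).

(⇒) This fails: k = 0 gives 0 ≡ 0 (mod 3) but 0 ≡ 0 (mod 6), so the conjunction on the right does not hold.

(⇒) fails; (⇐) holds.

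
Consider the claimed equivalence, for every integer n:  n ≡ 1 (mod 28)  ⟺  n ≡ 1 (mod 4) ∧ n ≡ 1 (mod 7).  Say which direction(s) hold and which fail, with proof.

[⇒] Suppose n ≡ 1 (mod 28); write n = 28j + 1. Since 4 ∣ 28, reducing mod 4 gives n ≡ 1 (mod 4); since 7 ∣ 28, reducing mod 7 gives n ≡ 1 (mod 7).

[⇐] Conversely, if n ≡ 1 (mod 4) and n ≡ 1 (mod 7), then by the Chinese remainder theorem n ≡ 1 (mod 28). This is exactly n ≡ 1 (mod 28).

Both implications hold.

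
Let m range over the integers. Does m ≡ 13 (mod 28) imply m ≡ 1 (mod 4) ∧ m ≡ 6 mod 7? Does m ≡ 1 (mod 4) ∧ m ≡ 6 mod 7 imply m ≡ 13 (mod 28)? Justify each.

(⇒) Suppose m ≡ 13 (mod 28); write m = 28j + 13. Since 4 ∣ 28, reducing mod 4 gives m ≡ 13 ≡ 1 (mod 4); since 7 ∣ 28, reducing mod 7 gives m ≡ 13 ≡ 6 (mod 7).

(⇐) Conversely, if m ≡ 1 (mod 4) and m ≡ 6 (mod 7), then by the Chinese remainder theorem m ≡ 13 (mod 28). This is exactly m ≡ 13 (mod 28).

Both directions hold.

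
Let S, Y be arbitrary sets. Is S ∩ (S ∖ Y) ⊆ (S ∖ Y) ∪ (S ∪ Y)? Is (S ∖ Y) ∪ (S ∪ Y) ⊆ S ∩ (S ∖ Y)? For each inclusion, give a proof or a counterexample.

(⟹) Let x ∈ S ∩ (S ∖ Y). Then x ∈ S and x ∉ Y, from which x ∈ (S ∖ Y) ∪ (S ∪ Y).

(⟸) This inclusion fails. Take S = ∅, Y = {1}; then 1 ∈ (S ∖ Y) ∪ (S ∪ Y) but 1 ∉ S ∩ (S ∖ Y).

(⊆) holds; (⊇) fails.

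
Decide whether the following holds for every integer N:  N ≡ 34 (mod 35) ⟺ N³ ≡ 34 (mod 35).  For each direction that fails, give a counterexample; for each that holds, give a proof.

Not equivalent: only (⇒) holds.

(⟹) Suppose N ≡ 34 (mod 35). Write N = 35j + 34. Then (35j + 34)³ = 42875j³ + 124950j² + 121380j + 39304 = 35(1225j³ + 3570j² + 3468j + 1122) + 34, so N³ ≡ 34 (mod 35).

(⟸) This fails: take N = 19. Then 19³ = 6859 ≡ 34 (mod 35), yet 19 ≡ 19 (mod 35), not 34.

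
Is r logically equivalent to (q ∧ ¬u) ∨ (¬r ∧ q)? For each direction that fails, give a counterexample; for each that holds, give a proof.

Neither implication holds.

Forward direction. This fails. Under r = T, q = F, u = F, the left side is true but the right side is false.

Converse. This fails. Under r = F, q = T, u = F, the left side is false but the right side is true.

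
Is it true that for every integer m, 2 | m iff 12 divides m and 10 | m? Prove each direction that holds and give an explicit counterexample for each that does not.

(⟸) Suppose 12 ∣ m and 10 ∣ m. Any common multiple of 12 and 10 is a multiple of their lcm; here lcm(12, 10) = 12·10/gcd(12, 10) = 120/2 = 60, so 60 ∣ m. Since 2 ∣ 60, it follows that 2 ∣ m.

(⟹) This fails: take m = 2. Certainly 2 ∣ 2, but 12 ∤ 2.

Not equivalent: only (⇐) holds.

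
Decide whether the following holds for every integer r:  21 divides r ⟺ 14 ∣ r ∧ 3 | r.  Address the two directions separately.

Only the converse holds.

(→) This fails: take r = 21. Certainly 21 ∣ 21, but 14 ∤ 21.

(←) Suppose 14 ∣ r and 3 ∣ r. Any common multiple of 14 and 3 is a multiple of their lcm; here gcd(14, 3) = 1, so lcm(14, 3) = 14·3 = 42, so 42 ∣ r. Since 21 ∣ 42, it follows that 21 ∣ r.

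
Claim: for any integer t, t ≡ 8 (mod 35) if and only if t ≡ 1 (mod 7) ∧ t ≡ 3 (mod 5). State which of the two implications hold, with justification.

(⇒) Suppose t ≡ 8 (mod 35); write t = 35j + 8. Since 7 ∣ 35, reducing mod 7 gives t ≡ 8 ≡ 1 (mod 7); since 5 ∣ 35, reducing mod 5 gives t ≡ 8 ≡ 3 (mod 5).

(⇐) Conversely, if t ≡ 1 (mod 7) and t ≡ 3 (mod 5), then by the Chinese remainder theorem t ≡ 8 (mod 35). This is exactly t ≡ 8 (mod 35).

Equivalent; both directions hold.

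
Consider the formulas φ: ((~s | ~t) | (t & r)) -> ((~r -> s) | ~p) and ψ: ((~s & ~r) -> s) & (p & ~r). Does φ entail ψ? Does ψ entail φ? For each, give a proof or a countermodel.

(⇒) This fails. Under r = F, s = F, p = F, t = F, the left side is true but the right side is false.

(⇐) Assume the antecedent. If r is true, the antecedent cannot hold. If r is false, the antecedent forces (r = F, s = T, p = T, t = F) or (r = F, s = T, p = T, t = T), and the consequent holds there. Either way the consequent holds.

Not equivalent: only (⇐) holds.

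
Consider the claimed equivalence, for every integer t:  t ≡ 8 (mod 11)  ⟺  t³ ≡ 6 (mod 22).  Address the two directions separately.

(⇒) This fails: take t = 19. Then 19 ≡ 8 (mod 11), but 19³ = 6859 ≡ 17 (mod 22), not 6.

(⇐) Conversely, the residues r modulo 22 with r³ ≡ 6 (mod 22) are exactly {8}, and each is ≡ 8 (mod 11).

(⇒) fails; (⇐) holds.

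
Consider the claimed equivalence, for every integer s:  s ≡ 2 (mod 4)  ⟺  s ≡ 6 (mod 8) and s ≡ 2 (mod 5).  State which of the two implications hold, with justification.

Only the reverse direction holds.

(⟹) This fails: s = 2 gives 2 ≡ 2 (mod 4) but 2 ≡ 2 (mod 8), so the conjunction on the right does not hold.

(⟸) Conversely, if s ≡ 6 (mod 8) and s ≡ 2 (mod 5), then by the Chinese remainder theorem s ≡ 22 (mod 40). Since 22 ≡ 2 (mod 4) and 4 ∣ 40, we get s ≡ 2 (mod 4).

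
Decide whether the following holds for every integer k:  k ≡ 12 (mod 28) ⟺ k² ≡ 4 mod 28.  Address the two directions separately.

The forward direction holds; the converse fails.

(←) This fails: take k = 2. Then 2² = 4 ≡ 4 (mod 28), yet 2 ≡ 2 (mod 28), not 12.

(→) Suppose k ≡ 12 (mod 28). Write k = 28j + 12. Then (28j + 12)² = 784j² + 672j + 144 = 28(28j² + 24j + 5) + 4, so k² ≡ 4 (mod 28).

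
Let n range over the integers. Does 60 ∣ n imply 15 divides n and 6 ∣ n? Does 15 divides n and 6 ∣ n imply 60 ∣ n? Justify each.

Not equivalent: only (⇒) holds.

Converse. This fails: take n = 30. Both 15 ∣ 30 and 6 ∣ 30, yet 30 is not a multiple of 60 (since 30 = 0·60 + 30), so 60 ∤ 30.

Forward direction. If 60 ∣ n, write n = 60q. Since 60 = 4·15, n = 15·(4q), so 15 ∣ n; and since 60 = 10·6, n = 6·(10q), so 6 ∣ n.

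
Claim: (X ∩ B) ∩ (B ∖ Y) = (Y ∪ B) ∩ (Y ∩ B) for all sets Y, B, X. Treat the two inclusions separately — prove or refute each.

Both inclusions fail.

(⟹) This inclusion fails. Take Y = ∅, B = {1}, X = {1}; then 1 ∈ (X ∩ B) ∩ (B ∖ Y) but 1 ∉ (Y ∪ B) ∩ (Y ∩ B).

(⟸) This inclusion fails. Take Y = {1}, B = {1}, X = ∅; then 1 ∈ (Y ∪ B) ∩ (Y ∩ B) but 1 ∉ (X ∩ B) ∩ (B ∖ Y).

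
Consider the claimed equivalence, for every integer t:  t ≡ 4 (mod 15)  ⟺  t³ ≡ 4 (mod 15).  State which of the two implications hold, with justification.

Both directions hold; the statement is true.

[⇐] Suppose t³ ≡ 4 (mod 15). The only residue r in {0, …, 14} with r³ ≡ 4 (mod 15) is r = 4, so t ≡ 4 (mod 15).

[⇒] Suppose t ≡ 4 (mod 15). Write t = 15j + 4. Then (15j + 4)³ = 3375j³ + 2700j² + 720j + 64 = 15(225j³ + 180j² + 48j + 4) + 4, so t³ ≡ 4 (mod 15).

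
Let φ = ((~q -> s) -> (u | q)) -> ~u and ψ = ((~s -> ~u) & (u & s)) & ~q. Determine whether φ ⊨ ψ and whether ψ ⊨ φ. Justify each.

Neither direction holds.

Forward direction. This fails. Under u = F, q = F, s = F, the left side is true but the right side is false.

Converse. This fails. Under u = T, q = F, s = T, the left side is false but the right side is true.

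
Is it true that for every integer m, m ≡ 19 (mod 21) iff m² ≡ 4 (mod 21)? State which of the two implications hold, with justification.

Only the forward direction holds.

Forward direction. Suppose m ≡ 19 (mod 21). Write m = 21j + 19. Then (21j + 19)² = 441j² + 798j + 361 = 21(21j² + 38j + 17) + 4, so m² ≡ 4 (mod 21).

Converse. This fails: take m = 2. Then 2² = 4 ≡ 4 (mod 21), yet 2 ≡ 2 (mod 21), not 19.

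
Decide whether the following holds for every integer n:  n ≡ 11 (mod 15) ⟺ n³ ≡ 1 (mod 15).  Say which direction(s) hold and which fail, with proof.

Neither direction holds.

(⟹) This fails: take n = 11. Then 11 ≡ 11 (mod 15), but 11³ = 1331 ≡ 11 (mod 15), not 1.

(⟸) This fails: take n = 1. Then 1³ = 1 ≡ 1 (mod 15), yet 1 ≡ 1 (mod 15), not 11.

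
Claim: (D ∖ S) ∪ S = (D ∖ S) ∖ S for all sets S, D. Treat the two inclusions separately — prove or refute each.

Forward inclusion. This inclusion fails. Take S = {1}, D = ∅; then 1 ∈ (D ∖ S) ∪ S but 1 ∉ (D ∖ S) ∖ S.

Reverse inclusion. Let x ∈ (D ∖ S) ∖ S. Then x ∈ D and x ∉ S, from which x ∈ (D ∖ S) ∪ S.

Only the reverse inclusion holds.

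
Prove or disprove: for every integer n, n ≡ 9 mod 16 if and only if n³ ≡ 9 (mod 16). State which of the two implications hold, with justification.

Both directions hold.

(→) Suppose n ≡ 9 mod 16. Write n = 16j + 9. Then (16j + 9)³ = 4096j³ + 6912j² + 3888j + 729 = 16(256j³ + 432j² + 243j + 45) + 9, so n³ ≡ 9 (mod 16).

(←) Conversely, suppose n³ ≡ 9 (mod 16). The only residue r in {0, …, 15} with r³ ≡ 9 (mod 16) is r = 9, so n ≡ 9 (mod 16).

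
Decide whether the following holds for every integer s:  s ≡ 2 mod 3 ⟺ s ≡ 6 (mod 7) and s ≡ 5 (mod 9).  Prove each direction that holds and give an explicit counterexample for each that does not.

Only the converse holds.

[⇒] This fails: s = 2 gives 2 ≡ 2 (mod 3) but 2 ≡ 2 (mod 7), so the conjunction on the right does not hold.

[⇐] Conversely, if s ≡ 6 (mod 7) and s ≡ 5 (mod 9), then by the Chinese remainder theorem s ≡ 41 (mod 63). Since 41 ≡ 2 (mod 3) and 3 ∣ 63, we get s ≡ 2 (mod 3).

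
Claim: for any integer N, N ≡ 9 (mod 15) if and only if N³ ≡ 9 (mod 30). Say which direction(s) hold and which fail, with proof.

Only the reverse direction holds.

(⇒) This fails: take N = 24. Then 24 ≡ 9 (mod 15), but 24³ = 13824 ≡ 24 (mod 30), not 9.

(⇐) Conversely, the residues r modulo 30 with r³ ≡ 9 (mod 30) are exactly {9}, and each is ≡ 9 (mod 15).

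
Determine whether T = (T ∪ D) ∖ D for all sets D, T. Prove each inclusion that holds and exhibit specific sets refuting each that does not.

(⊆) This inclusion fails. Take D = {1}, T = {1}; then 1 ∈ T but 1 ∉ (T ∪ D) ∖ D.

(⊇) Let x ∈ (T ∪ D) ∖ D. Then x ∈ T and x ∉ D, from which x ∈ T.

Only the reverse inclusion holds.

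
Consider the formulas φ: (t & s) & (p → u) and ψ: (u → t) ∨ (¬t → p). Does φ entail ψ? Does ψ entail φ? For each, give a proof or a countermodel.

(→) Assume the antecedent. If t is true, (u → t) ∨ (¬t → p) reduces to true regardless of the other variables. If t is false, the antecedent cannot hold. Either way (u → t) ∨ (¬t → p) holds.

(←) This fails. Under t = F, u = F, s = F, p = F, the left side is false but the right side is true.

Not equivalent: only (⇒) holds.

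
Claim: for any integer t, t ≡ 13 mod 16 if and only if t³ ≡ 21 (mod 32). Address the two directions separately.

Forward direction. This fails: take t = 29. Then 29 ≡ 13 (mod 16), but 29³ = 24389 ≡ 5 (mod 32), not 21.

Converse. The residues r modulo 32 with r³ ≡ 21 (mod 32) are exactly {13}, and each is ≡ 13 (mod 16).

The forward direction fails; the converse holds.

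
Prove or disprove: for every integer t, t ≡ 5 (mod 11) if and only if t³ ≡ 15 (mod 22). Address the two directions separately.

The forward direction fails; the converse holds.

[⇒] This fails: take t = 16. Then 16 ≡ 5 (mod 11), but 16³ = 4096 ≡ 4 (mod 22), not 15.

[⇐] Conversely, the residues r modulo 22 with r³ ≡ 15 (mod 22) are exactly {5}, and each is ≡ 5 (mod 11).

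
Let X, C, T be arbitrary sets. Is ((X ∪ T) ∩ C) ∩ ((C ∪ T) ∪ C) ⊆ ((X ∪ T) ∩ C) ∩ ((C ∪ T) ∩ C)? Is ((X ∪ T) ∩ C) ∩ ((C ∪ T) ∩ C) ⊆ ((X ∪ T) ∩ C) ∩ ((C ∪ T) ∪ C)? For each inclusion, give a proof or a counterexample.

Reverse inclusion. Let x ∈ ((X ∪ T) ∩ C) ∩ ((C ∪ T) ∩ C). Then either x ∈ X ∩ C and x ∉ T; or x ∈ C ∩ T and x ∉ X; or x ∈ X ∩ C ∩ T. In each case x ∈ ((X ∪ T) ∩ C) ∩ ((C ∪ T) ∪ C), so ((X ∪ T) ∩ C) ∩ ((C ∪ T) ∩ C) ⊆ ((X ∪ T) ∩ C) ∩ ((C ∪ T) ∪ C).

Forward inclusion. Let x ∈ ((X ∪ T) ∩ C) ∩ ((C ∪ T) ∪ C). Then either x ∈ X ∩ C and x ∉ T; or x ∈ C ∩ T and x ∉ X; or x ∈ X ∩ C ∩ T. In each case x ∈ ((X ∪ T) ∩ C) ∩ ((C ∪ T) ∩ C), so ((X ∪ T) ∩ C) ∩ ((C ∪ T) ∪ C) ⊆ ((X ∪ T) ∩ C) ∩ ((C ∪ T) ∩ C).

Both inclusions hold; the sets are equal.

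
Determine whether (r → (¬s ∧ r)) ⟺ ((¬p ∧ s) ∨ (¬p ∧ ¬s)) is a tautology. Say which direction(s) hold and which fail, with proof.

Forward direction. This fails. Under r = F, p = T, s = F, the left side is true but the right side is false.

Converse. This fails. Under r = T, p = F, s = T, the left side is false but the right side is true.

Neither direction holds.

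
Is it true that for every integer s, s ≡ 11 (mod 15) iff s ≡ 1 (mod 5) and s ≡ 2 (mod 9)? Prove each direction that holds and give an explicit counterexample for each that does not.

[⇒] This fails: s = 41 gives 41 ≡ 11 (mod 15) but 41 ≡ 5 (mod 9), so the conjunction on the right does not hold.

[⇐] Conversely, if s ≡ 1 (mod 5) and s ≡ 2 (mod 9), then by the Chinese remainder theorem s ≡ 11 (mod 45). Since 11 ≡ 11 (mod 15) and 15 ∣ 45, we get s ≡ 11 (mod 15).

Only the converse holds.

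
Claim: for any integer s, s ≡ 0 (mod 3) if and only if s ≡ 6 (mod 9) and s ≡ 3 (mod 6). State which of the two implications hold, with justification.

Converse. If s ≡ 6 (mod 9) and s ≡ 3 (mod 6), then by the Chinese remainder theorem s ≡ 15 (mod 18). Since 15 ≡ 0 (mod 3) and 3 ∣ 18, we get s ≡ 0 (mod 3).

Forward direction. This fails: s = 0 gives 0 ≡ 0 (mod 3) but 0 ≡ 0 (mod 9), so the conjunction on the right does not hold.

(⇒) fails; (⇐) holds.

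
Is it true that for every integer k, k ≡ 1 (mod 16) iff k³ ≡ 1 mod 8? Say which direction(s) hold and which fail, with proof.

(⟹) Suppose k ≡ 1 (mod 16). Then k³ ≡ 1³ = 1 (mod 16), and since 8 ∣ 16, also k³ ≡ 1 (mod 8).

(⟸) This fails: take k = 9. Then 9³ = 729 ≡ 1 (mod 8), yet 9 ≡ 9 (mod 16), not 1.

Only the forward implication holds.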